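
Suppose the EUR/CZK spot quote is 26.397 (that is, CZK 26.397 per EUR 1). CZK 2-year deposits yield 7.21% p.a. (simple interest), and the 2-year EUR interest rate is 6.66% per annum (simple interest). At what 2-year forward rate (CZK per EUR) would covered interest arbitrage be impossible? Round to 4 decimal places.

T = 2 years.
CZK growth factor: 1 + 0.0721×2 = 1.144200.
EUR growth factor: 1 + 0.0666×2 = 1.133200.
CIP: F = S · (grow CZK)/(grow EUR) = 26.397 × 1.144200/1.133200 = 26.653236 CZK per EUR.

26.6532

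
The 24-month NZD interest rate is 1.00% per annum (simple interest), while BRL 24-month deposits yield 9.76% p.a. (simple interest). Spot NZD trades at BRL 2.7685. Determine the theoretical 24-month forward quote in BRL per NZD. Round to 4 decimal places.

3.2440

T = 2 years.
BRL accumulates by 1 + 0.0976×2 = 1.195200.
Growth of 1 NZD over T: 1 + 0.0100×2 = 1.020000.
Forward (BRL per NZD) = 2.7685 × 1.195200 / 1.020000 = 3.244031.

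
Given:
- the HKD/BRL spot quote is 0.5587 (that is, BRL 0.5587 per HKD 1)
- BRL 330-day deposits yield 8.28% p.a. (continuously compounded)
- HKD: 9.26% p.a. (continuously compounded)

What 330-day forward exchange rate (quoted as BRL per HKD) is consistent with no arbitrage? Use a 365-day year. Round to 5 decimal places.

T = 330/365 years.
BRL accumulates by e^(0.0828×330/365) = 1.0777336.
HKD accumulates by e^(0.0926×330/365) = 1.087325.
Forward (BRL per HKD) = 0.5587 × 1.0777336 / 1.087325 = 0.5537717.

0.55377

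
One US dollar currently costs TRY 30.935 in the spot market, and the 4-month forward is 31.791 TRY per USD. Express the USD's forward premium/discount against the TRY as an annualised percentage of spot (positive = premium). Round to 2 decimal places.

+8.30%

T = 4/12 years.
USD trades forward at +2.76709% vs spot over the period.
Per annum: 0.0276709 / (4/12) = 0.083013 = 8.30%.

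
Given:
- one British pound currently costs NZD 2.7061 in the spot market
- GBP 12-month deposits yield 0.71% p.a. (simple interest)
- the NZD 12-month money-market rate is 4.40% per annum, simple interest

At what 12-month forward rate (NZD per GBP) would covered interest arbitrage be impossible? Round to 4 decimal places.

2.8053

T = 1 year.
NZD accumulates by 1 + 0.0440×1 = 1.044000.
Growth of 1 GBP over T: 1 + 0.0071×1 = 1.007100.
So F = 2.7061 × 1.044000 / 1.007100 = 2.805251 (NZD/GBP).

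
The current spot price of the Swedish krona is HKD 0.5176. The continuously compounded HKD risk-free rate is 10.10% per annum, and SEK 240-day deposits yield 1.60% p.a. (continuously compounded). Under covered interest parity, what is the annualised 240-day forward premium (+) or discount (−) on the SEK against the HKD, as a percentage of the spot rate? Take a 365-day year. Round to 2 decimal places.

+8.74%

T = 240/365 years.
F = S · g_HKD/g_SEK = 0.5176 × 1.0686658/1.0105761 = 0.5473526.
(F − S)/S ÷ T = (0.5473526 − 0.5176)/0.5176/(240/365) = 0.087420 → 8.74%.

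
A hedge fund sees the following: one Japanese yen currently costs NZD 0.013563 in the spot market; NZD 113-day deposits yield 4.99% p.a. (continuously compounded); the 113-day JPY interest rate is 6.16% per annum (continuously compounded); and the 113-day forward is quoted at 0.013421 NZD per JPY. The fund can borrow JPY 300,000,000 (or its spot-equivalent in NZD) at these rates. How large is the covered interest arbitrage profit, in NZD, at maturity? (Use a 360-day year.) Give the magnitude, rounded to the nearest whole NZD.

NZD 28,225

T = 113/360 years.
Route A — deposit JPY, sell forward: 300,000,000 × 1.019523698 × 0.013421 = NZD 4,104,908.27.
Route B — convert at spot, deposit NZD: 300,000,000 × 0.013563 × 1.015786364 = NZD 4,133,133.14.
The quoted forward undervalues JPY, so borrow JPY, convert to NZD at spot, deposit the NZD at 4.99%, and buy JPY forward at 0.013421 to cover the loan.
The gap between the two covered legs is NZD 28,225.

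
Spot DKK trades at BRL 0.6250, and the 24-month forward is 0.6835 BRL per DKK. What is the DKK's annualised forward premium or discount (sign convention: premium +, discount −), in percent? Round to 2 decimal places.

+4.68%

T = 2 years.
(F − S)/S = (0.6835 − 0.625)/0.625 = 0.0936000.
Per annum: 0.0936000 / 2 = 0.046800 = 4.68%.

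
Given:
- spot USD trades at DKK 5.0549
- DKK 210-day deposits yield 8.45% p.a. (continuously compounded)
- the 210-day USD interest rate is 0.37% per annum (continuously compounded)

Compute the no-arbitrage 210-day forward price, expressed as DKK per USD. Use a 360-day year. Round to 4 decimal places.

T = 210/360 years.
DKK growth factor: e^(0.0845×210/360) = 1.0505267.
USD accumulates by e^(0.0037×210/360) = 1.0021607.
CIP: F = S · (grow DKK)/(grow USD) = 5.0549 × 1.0505267/1.0021607 = 5.298858 DKK per USD.

5.2989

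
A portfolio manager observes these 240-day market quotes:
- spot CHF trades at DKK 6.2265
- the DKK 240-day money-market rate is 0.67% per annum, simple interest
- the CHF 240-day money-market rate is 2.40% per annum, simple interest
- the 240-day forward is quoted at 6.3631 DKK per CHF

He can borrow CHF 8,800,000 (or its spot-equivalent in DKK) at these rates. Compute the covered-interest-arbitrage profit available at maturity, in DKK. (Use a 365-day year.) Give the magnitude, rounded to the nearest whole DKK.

T = 240/365 years.
Keep in CHF, deliver into the forward: 8,800,000·1.0157808219·6.3631 = DKK 56,878,931.54.
Swap to DKK now, deposit: 8,800,000·6.2265·1.0044054795 = DKK 55,034,590.32.
The quoted forward overvalues CHF, so borrow DKK, buy CHF at spot, deposit the CHF at 2.40%, and sell the proceeds forward at 6.3631.
The gap between the two covered legs is DKK 1,844,341.

DKK 1,844,341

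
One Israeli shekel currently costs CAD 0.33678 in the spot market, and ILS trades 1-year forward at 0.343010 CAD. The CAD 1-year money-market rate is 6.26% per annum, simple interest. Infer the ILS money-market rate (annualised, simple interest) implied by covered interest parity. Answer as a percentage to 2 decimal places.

4.33%

T = 1 year.
By CIP, F/S equals the CAD-to-ILS growth ratio: 0.34301/0.33678 = 1.0184987.
CAD growth factor: 1 + 0.0626×1 = 1.062600.
That pins the ILS growth at 1.0433003.
r = (1.0433003 − 1)/1 = 0.043300 → 4.33%.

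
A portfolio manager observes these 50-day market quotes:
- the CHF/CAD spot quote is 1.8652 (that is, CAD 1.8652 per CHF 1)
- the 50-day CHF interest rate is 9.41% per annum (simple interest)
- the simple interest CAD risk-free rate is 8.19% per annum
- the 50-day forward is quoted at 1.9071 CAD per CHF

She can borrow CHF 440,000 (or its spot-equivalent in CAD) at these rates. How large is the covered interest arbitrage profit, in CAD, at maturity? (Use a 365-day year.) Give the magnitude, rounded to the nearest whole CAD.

CAD 20,045

T = 50/365 years.
Invest the CHF and cover forward: 440,000 × 1.01289041 × 1.9071 = CAD 849,940.65.
Convert at spot and invest in CAD: 440,000 × 1.8652 × 1.01121918 = CAD 829,895.45.
The quoted forward overvalues CHF, so borrow CAD, buy CHF at spot, deposit the CHF at 9.41%, and sell the proceeds forward at 1.9071.
Arbitrage profit = |849,940.65 − 829,895.45| = CAD 20,045.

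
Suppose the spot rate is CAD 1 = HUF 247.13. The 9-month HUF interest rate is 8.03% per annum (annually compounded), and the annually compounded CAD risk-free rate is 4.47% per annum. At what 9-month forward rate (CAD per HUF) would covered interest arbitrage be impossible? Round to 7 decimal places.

0.0039460

T = 9/12 years.
HUF accumulates by (1 + 0.0803)^(9/12) = 1.0596398.
Growth of 1 CAD over T: (1 + 0.0447)^(9/12) = 1.0333411.
CIP: F = S · (grow HUF)/(grow CAD) = 247.13 × 1.0596398/1.0333411 = 253.4195 HUF per CAD.
Invert for CAD per HUF: 1 / 253.4195 = 0.0039460.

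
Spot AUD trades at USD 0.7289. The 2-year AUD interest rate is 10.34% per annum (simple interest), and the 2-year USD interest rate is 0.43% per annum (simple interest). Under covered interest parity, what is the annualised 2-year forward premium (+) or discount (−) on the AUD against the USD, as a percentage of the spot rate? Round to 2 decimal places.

-8.21%

T = 2 years.
CIP forward (USD per AUD) = 0.7289 × 1.008600/1.206800 = 0.6091884.
Annualised premium = (F − S)/S × (1/T) = (0.6091884 − 0.7289)/0.7289 ÷ 2 = -8.21%.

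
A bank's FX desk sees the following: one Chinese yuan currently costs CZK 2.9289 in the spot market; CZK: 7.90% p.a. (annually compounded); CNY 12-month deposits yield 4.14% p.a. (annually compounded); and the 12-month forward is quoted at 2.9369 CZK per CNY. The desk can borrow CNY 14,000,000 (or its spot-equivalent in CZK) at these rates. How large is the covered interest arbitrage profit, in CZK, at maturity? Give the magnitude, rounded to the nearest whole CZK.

T = 1 year.
Invest the CNY and cover forward: 14,000,000 × 1.041400 × 2.9369 = CZK 42,818,827.24.
Convert at spot and invest in CZK: 14,000,000 × 2.9289 × 1.079000 = CZK 44,243,963.40.
The quoted forward undervalues CNY, so borrow CNY, convert to CZK at spot, deposit the CZK at 7.90%, and buy CNY forward at 2.9369 to cover the loan.
The gap between the two covered legs is CZK 1,425,136.

CZK 1,425,136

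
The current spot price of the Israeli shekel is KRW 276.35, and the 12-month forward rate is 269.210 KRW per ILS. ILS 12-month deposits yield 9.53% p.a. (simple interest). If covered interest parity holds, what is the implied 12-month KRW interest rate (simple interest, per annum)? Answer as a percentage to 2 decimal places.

T = 1 year.
CIP gives F = S · g_KRW/g_ILS, so g_KRW/g_ILS = 269.21/276.35 = 0.9741632.
ILS growth factor: 1 + 0.0953×1 = 1.095300.
So the KRW growth factor = 1.067001.
r = (1.067001 − 1)/1 = 0.067001 → 6.70%.

6.70%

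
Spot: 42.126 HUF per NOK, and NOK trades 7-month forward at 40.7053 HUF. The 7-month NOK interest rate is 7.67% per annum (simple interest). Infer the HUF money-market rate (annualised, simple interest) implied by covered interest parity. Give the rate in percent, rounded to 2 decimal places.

T = 7/12 years.
F/S = 40.7053/42.126 = 0.9662750 = (growth of HUF) / (growth of NOK).
NOK growth factor: 1 + 0.0767×7/12 = 1.0447417.
So the HUF growth factor = 1.0095078.
(1.0095078 − 1)/T = 0.016299, i.e. 1.63%.

1.63%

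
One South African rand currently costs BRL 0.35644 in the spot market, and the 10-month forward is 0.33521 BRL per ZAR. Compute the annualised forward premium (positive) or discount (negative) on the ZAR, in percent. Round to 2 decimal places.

-7.15%

T = 10/12 years.
(F − S)/S = (0.33521 − 0.35644)/0.35644 = -0.0595612.
×(1/T) gives -7.15% p.a.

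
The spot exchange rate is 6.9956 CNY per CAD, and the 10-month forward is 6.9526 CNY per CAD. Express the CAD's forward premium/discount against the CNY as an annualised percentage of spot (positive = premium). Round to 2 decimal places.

-0.74%

T = 10/12 years.
CAD trades forward at -0.61467% vs spot over the period.
Per annum: -0.0061467 / (10/12) = -0.007376 = -0.74%.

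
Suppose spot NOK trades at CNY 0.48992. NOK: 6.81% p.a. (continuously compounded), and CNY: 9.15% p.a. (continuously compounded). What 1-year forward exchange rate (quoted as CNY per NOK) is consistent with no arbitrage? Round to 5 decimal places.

T = 1 year.
Growth of 1 CNY over T: e^(0.0915×1) = 1.0958168.
Growth of 1 NOK over T: e^(0.0681×1) = 1.0704724.
CIP: F = S · (grow CNY)/(grow NOK) = 0.48992 × 1.0958168/1.0704724 = 0.5015193 CNY per NOK.

0.50152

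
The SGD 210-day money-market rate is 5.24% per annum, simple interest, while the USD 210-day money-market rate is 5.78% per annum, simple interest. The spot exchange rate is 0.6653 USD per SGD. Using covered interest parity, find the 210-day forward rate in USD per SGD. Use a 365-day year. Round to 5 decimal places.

0.66731

T = 210/365 years.
USD accumulates by 1 + 0.0578×210/365 = 1.0332548.
SGD growth factor: 1 + 0.0524×210/365 = 1.0301479.
So F = 0.6653 × 1.0332548 / 1.0301479 = 0.6673065 (USD/SGD).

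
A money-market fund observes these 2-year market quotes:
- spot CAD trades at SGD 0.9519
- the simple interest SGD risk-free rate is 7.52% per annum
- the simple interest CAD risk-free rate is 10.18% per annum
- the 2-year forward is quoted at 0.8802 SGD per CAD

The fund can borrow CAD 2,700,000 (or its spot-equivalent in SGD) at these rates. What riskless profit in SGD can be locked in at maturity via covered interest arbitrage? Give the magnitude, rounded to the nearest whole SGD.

SGD 96,274

T = 2 years.
Invest the CAD and cover forward: 2,700,000 × 1.203600 × 0.8802 = SGD 2,860,403.54.
Convert at spot and invest in SGD: 2,700,000 × 0.9519 × 1.150400 = SGD 2,956,677.55.
The quoted forward undervalues CAD, so borrow CAD, convert to SGD at spot, deposit the SGD at 7.52%, and buy CAD forward at 0.8802 to cover the loan.
Profit = 2,956,677.55 − 2,860,403.54 = SGD 96,274.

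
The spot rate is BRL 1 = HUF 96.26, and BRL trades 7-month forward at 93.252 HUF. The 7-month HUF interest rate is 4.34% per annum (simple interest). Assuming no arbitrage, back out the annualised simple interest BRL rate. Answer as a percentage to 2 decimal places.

10.01%

T = 7/12 years.
CIP gives F = S · g_HUF/g_BRL, so g_HUF/g_BRL = 93.252/96.26 = 0.9687513.
The HUF side grows by 1 + 0.0434×7/12 = 1.0253167.
That pins the BRL growth at 1.058390.
r = (1.058390 − 1)/(7/12) = 0.100097 → 10.01%.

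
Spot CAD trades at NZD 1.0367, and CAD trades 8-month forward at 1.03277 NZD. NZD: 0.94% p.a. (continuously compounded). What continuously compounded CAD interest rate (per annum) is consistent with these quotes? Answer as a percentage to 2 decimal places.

T = 8/12 years.
CIP gives F = S · g_NZD/g_CAD, so g_NZD/g_CAD = 1.03277/1.0367 = 0.9962091.
NZD growth factor: e^(0.0094×8/12) = 1.0062863.
That pins the CAD growth at 1.0101155.
r = ln(1.0101155)/(8/12) = 0.015097 → 1.51%.

1.51%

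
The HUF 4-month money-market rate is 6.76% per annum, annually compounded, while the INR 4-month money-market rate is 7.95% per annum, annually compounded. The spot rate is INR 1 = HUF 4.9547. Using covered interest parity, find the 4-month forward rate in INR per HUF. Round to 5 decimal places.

T = 4/12 years.
HUF accumulates by (1 + 0.0676)^(4/12) = 1.0220438.
Growth of 1 INR over T: (1 + 0.0795)^(4/12) = 1.0258272.
So F = 4.9547 × 1.0220438 / 1.0258272 = 4.936426 (HUF/INR).
Invert for INR per HUF: 1 / 4.936426 = 0.20258.

0.20258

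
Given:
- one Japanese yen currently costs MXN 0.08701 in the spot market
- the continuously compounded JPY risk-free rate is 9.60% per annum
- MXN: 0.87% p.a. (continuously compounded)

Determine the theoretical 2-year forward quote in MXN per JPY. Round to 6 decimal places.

0.073070

T = 2 years.
MXN growth factor: e^(0.0087×2) = 1.0175523.
Growth of 1 JPY over T: e^(0.0960×2) = 1.2116705.
So F = 0.08701 × 1.0175523 / 1.2116705 = 0.07307038 (MXN/JPY).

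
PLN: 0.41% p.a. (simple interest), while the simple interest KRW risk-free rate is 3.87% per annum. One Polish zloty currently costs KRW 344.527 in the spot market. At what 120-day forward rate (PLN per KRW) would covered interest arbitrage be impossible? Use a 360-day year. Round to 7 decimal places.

T = 120/360 years.
Growth of 1 KRW over T: 1 + 0.0387×120/360 = 1.012900.
PLN accumulates by 1 + 0.0041×120/360 = 1.0013667.
So F = 344.527 × 1.012900 / 1.0013667 = 348.4951 (KRW/PLN).
Invert for PLN per KRW: 1 / 348.4951 = 0.0028695.

0.0028695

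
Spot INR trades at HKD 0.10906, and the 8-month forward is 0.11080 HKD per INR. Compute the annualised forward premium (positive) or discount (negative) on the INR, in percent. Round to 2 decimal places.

+2.39%

T = 8/12 years.
Period premium: (0.11080 − 0.10906)/0.10906 = 0.0159545.
Annualise by dividing by T: 0.0159545 / (8/12) = 0.023932 → 2.39%.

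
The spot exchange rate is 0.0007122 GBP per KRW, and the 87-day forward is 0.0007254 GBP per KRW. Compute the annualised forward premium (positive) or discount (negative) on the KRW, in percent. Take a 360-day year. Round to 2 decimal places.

+7.67%

T = 87/360 years.
Period premium: (0.0007254 − 0.0007122)/0.0007122 = 0.0185341.
Annualise by dividing by T: 0.0185341 / (87/360) = 0.076693 → 7.67%.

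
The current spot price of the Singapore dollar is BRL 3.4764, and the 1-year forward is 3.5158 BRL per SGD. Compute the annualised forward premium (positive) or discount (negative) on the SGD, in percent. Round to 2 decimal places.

+1.13%

T = 1 year.
SGD trades forward at +1.13336% vs spot over the period.
Per annum: 0.0113336 / 1 = 0.011334 = 1.13%.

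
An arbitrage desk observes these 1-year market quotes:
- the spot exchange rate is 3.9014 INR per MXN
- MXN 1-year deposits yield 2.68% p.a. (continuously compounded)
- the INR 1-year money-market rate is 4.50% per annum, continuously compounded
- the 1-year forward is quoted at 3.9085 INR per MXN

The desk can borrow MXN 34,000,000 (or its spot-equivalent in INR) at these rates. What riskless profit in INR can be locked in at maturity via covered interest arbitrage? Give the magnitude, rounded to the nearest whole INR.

T = 1 year.
Invest the MXN and cover forward: 34,000,000 × 1.02716234975 × 3.9085 = INR 136,498,577.50.
Convert at spot and invest in INR: 34,000,000 × 3.9014 × 1.04602785991 = INR 138,753,085.15.
The quoted forward undervalues MXN, so borrow MXN, convert to INR at spot, deposit the INR at 4.50%, and buy MXN forward at 3.9085 to cover the loan.
The gap between the two covered legs is INR 2,254,508.

INR 2,254,508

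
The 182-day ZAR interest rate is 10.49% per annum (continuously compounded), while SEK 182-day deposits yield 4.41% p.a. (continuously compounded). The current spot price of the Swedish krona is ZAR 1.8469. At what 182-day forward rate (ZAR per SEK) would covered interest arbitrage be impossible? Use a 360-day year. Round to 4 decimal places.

T = 182/360 years.
Growth of 1 ZAR over T: e^(0.1049×182/360) = 1.0544642.
Growth of 1 SEK over T: e^(0.0441×182/360) = 1.0225454.
CIP: F = S · (grow ZAR)/(grow SEK) = 1.8469 × 1.0544642/1.0225454 = 1.904551 ZAR per SEK.

1.9046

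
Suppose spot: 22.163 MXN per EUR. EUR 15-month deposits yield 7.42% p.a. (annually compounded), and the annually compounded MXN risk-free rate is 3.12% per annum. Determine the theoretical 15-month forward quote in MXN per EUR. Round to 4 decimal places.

21.0596

T = 15/12 years.
MXN growth factor: (1 + 0.0312)^(15/12) = 1.03915093.
EUR growth factor: (1 + 0.0742)^(15/12) = 1.0935948.
CIP: F = S · (grow MXN)/(grow EUR) = 22.163 × 1.03915093/1.0935948 = 21.059630 MXN per EUR.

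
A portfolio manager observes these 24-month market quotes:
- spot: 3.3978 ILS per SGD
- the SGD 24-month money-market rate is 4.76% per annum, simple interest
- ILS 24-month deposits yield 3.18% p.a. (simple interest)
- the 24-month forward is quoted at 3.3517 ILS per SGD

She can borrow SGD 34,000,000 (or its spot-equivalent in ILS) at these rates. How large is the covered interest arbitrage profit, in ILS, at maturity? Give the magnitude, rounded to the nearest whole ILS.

T = 2 years.
Keep in SGD, deliver into the forward: 34,000,000·1.095200·3.3517 = ILS 124,806,582.56.
Swap to ILS now, deposit: 34,000,000·3.3978·1.063600 = ILS 122,872,602.72.
The quoted forward overvalues SGD, so borrow ILS, buy SGD at spot, deposit the SGD at 4.76%, and sell the proceeds forward at 3.3517.
The gap between the two covered legs is ILS 1,933,980.

ILS 1,933,980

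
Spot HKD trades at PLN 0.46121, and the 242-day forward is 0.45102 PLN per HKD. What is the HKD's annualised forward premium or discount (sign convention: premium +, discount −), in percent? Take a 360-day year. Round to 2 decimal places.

T = 242/360 years.
HKD trades forward at -2.20941% vs spot over the period.
×(1/T) gives -3.29% p.a.

-3.29%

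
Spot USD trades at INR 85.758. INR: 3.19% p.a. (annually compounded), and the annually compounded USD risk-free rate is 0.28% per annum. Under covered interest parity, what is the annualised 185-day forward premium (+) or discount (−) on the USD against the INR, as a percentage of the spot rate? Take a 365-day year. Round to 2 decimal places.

+2.88%

T = 185/365 years.
No-arbitrage forward: 85.758 × 1.0160433 / 1.0014182 = 87.010443 INR/USD.
(F − S)/S ÷ T = (87.010443 − 85.758)/85.758/(185/365) = 0.028814 → 2.88%.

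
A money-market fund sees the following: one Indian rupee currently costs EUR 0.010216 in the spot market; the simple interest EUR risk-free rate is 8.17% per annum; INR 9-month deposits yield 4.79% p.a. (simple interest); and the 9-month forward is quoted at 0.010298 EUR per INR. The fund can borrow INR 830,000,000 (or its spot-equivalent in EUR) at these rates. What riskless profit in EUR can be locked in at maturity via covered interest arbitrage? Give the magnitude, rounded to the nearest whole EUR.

EUR 144,445

T = 9/12 years.
Keep in INR, deliver into the forward: 830,000,000·1.035925·0.010298 = EUR 8,854,403.19.
Swap to EUR now, deposit: 830,000,000·0.010216·1.061275 = EUR 8,998,847.88.
The quoted forward undervalues INR, so borrow INR, convert to EUR at spot, deposit the EUR at 8.17%, and buy INR forward at 0.010298 to cover the loan.
The gap between the two covered legs is EUR 144,445.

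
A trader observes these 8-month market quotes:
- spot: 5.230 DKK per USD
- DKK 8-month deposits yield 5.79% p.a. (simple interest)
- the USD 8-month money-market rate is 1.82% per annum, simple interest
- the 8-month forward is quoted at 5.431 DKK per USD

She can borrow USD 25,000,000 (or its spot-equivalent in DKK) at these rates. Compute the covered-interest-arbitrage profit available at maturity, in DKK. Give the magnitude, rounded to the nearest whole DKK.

DKK 1,625,453

T = 8/12 years.
Keep in USD, deliver into the forward: 25,000,000·1.01213333333·5.431 = DKK 137,422,403.33.
Swap to DKK now, deposit: 25,000,000·5.230·1.038600 = DKK 135,796,950.00.
The quoted forward overvalues USD, so borrow DKK, buy USD at spot, deposit the USD at 1.82%, and sell the proceeds forward at 5.431.
The gap between the two covered legs is DKK 1,625,453.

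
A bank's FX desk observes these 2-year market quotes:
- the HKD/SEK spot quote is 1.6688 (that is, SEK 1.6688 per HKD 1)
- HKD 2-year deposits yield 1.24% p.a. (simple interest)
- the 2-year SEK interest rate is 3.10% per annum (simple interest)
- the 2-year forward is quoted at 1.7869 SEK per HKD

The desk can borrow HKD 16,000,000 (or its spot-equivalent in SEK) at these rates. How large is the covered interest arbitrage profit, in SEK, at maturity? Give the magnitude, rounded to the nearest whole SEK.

SEK 943,192

T = 2 years.
Invest the HKD and cover forward: 16,000,000 × 1.024800 × 1.7869 = SEK 29,299,441.92.
Convert at spot and invest in SEK: 16,000,000 × 1.6688 × 1.062000 = SEK 28,356,249.60.
The quoted forward overvalues HKD, so borrow SEK, buy HKD at spot, deposit the HKD at 1.24%, and sell the proceeds forward at 1.7869.
Arbitrage profit = |29,299,441.92 − 28,356,249.60| = SEK 943,192.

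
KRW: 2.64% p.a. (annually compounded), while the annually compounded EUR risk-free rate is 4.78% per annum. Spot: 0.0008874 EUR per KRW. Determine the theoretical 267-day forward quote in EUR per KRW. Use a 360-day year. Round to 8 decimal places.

0.00090109

T = 267/360 years.
EUR accumulates by (1 + 0.0478)^(267/360) = 1.0352371.
KRW growth factor: (1 + 0.0264)^(267/360) = 1.019514.
CIP: F = S · (grow EUR)/(grow KRW) = 0.0008874 × 1.0352371/1.019514 = 0.0009010856 EUR per KRW.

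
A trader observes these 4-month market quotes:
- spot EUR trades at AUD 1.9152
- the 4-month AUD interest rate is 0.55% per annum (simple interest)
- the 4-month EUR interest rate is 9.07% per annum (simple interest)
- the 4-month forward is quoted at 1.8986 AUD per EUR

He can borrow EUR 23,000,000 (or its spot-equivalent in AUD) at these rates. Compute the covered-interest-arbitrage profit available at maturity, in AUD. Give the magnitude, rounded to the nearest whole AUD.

AUD 857,666

T = 4/12 years.
Route A — deposit EUR, sell forward: 23,000,000 × 1.0302333333 × 1.8986 = AUD 44,988,023.15.
Route B — convert at spot, deposit AUD: 23,000,000 × 1.9152 × 1.0018333333 = AUD 44,130,357.60.
The quoted forward overvalues EUR, so borrow AUD, buy EUR at spot, deposit the EUR at 9.07%, and sell the proceeds forward at 1.8986.
Profit = 44,988,023.15 − 44,130,357.60 = AUD 857,666.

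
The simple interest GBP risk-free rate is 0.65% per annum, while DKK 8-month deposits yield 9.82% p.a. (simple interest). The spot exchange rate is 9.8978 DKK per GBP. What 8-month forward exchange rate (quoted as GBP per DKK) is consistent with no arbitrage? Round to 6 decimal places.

0.095236

T = 8/12 years.
DKK growth factor: 1 + 0.0982×8/12 = 1.0654667.
GBP accumulates by 1 + 0.0065×8/12 = 1.0043333.
So F = 9.8978 × 1.0654667 / 1.0043333 = 10.50028 (DKK/GBP).
Quoted the other way: 1/10.50028 = 0.095236 GBP per DKK.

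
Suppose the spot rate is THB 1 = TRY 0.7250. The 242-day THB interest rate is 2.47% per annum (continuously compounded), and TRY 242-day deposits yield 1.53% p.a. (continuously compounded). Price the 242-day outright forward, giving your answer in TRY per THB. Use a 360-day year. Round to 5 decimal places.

0.72043

T = 242/360 years.
Growth of 1 TRY over T: e^(0.0153×242/360) = 1.0103381.
Growth of 1 THB over T: e^(0.0247×242/360) = 1.0167425.
Forward (TRY per THB) = 0.725 × 1.0103381 / 1.0167425 = 0.7204333.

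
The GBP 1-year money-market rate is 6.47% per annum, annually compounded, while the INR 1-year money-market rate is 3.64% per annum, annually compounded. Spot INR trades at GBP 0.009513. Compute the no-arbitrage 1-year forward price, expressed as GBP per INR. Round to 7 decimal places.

0.0097728

T = 1 year.
Growth of 1 GBP over T: (1 + 0.0647)^1 = 1.064700.
INR growth factor: (1 + 0.0364)^1 = 1.036400.
CIP: F = S · (grow GBP)/(grow INR) = 0.009513 × 1.064700/1.036400 = 0.009772763 GBP per INR.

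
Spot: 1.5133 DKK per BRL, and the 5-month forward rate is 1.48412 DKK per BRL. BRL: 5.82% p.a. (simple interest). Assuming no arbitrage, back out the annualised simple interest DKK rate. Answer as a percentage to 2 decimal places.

T = 5/12 years.
CIP gives F = S · g_DKK/g_BRL, so g_DKK/g_BRL = 1.48412/1.5133 = 0.9807176.
The BRL side grows by 1 + 0.0582×5/12 = 1.024250.
That pins the DKK growth at 1.004500.
r = (1.004500 − 1)/(5/12) = 0.010800 → 1.08%.

1.08%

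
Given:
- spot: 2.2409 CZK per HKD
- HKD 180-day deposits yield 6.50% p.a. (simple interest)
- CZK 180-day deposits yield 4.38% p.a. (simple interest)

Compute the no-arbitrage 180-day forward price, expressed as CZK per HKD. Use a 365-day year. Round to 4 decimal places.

2.2182

T = 180/365 years.
Growth of 1 CZK over T: 1 + 0.0438×180/365 = 1.021600.
Growth of 1 HKD over T: 1 + 0.0650×180/365 = 1.0320548.
Forward (CZK per HKD) = 2.2409 × 1.021600 / 1.0320548 = 2.218199.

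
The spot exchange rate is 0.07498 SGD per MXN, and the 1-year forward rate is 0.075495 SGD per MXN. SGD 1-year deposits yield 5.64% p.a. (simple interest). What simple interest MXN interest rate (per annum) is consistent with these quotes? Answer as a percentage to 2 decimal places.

4.92%

T = 1 year.
F/S = 0.075495/0.07498 = 1.0068685 = (growth of SGD) / (growth of MXN).
SGD growth factor: 1 + 0.0564×1 = 1.056400.
So the MXN growth factor = 1.0491936.
(1.0491936 − 1)/T = 0.049194, i.e. 4.92%.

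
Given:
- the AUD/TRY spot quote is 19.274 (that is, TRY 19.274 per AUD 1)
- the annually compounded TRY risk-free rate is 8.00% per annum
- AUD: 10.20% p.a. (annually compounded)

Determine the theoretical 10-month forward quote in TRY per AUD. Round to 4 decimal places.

18.9528

T = 10/12 years.
TRY growth factor: (1 + 0.0800)^(10/12) = 1.06623548.
AUD accumulates by (1 + 0.1020)^(10/12) = 1.08430467.
So F = 19.274 × 1.06623548 / 1.08430467 = 18.952812 (TRY/AUD).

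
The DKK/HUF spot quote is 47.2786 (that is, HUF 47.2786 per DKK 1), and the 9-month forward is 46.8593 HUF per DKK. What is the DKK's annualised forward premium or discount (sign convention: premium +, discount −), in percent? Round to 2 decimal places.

-1.18%

T = 9/12 years.
Period premium: (46.8593 − 47.2786)/47.2786 = -0.0088687.
Annualise by dividing by T: -0.0088687 / (9/12) = -0.011825 → -1.18%.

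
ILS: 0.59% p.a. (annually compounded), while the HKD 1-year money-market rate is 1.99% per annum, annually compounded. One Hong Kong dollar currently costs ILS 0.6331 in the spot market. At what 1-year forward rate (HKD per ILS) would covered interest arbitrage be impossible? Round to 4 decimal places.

T = 1 year.
Growth of 1 ILS over T: (1 + 0.0059)^1 = 1.005900.
HKD accumulates by (1 + 0.0199)^1 = 1.019900.
CIP: F = S · (grow ILS)/(grow HKD) = 0.6331 × 1.005900/1.019900 = 0.6244095 ILS per HKD.
Invert for HKD per ILS: 1 / 0.6244095 = 1.6015.

1.6015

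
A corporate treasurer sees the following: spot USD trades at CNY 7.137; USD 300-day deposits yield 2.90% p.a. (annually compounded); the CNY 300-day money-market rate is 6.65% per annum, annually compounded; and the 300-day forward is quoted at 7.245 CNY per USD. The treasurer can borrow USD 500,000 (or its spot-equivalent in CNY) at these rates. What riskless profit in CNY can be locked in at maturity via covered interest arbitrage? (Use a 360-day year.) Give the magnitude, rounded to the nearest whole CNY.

CNY 55,351

T = 300/360 years.
Invest the USD and cover forward: 500,000 × 1.024108912 × 7.245 = CNY 3,709,834.53.
Convert at spot and invest in CNY: 500,000 × 7.137 × 1.055117233 = CNY 3,765,185.85.
The quoted forward undervalues USD, so borrow USD, convert to CNY at spot, deposit the CNY at 6.65%, and buy USD forward at 7.245 to cover the loan.
Profit = 3,765,185.85 − 3,709,834.53 = CNY 55,351.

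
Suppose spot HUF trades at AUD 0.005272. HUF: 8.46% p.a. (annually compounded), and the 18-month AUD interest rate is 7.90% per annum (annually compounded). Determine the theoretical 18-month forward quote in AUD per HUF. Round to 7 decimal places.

0.0052312

T = 18/12 years.
Growth of 1 AUD over T: (1 + 0.0790)^(18/12) = 1.1208104.
HUF accumulates by (1 + 0.0846)^(18/12) = 1.1295472.
So F = 0.005272 × 1.1208104 / 1.1295472 = 0.005231222 (AUD/HUF).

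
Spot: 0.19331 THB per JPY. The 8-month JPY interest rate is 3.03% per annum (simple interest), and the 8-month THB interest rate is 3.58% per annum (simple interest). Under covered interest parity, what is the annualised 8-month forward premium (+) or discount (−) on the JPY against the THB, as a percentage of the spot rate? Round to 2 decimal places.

T = 8/12 years.
F = S · g_THB/g_JPY = 0.19331 × 1.0238667/1.020200 = 0.19400478.
Annualised premium = (F − S)/S × (1/T) = (0.19400478 − 0.19331)/0.19331 ÷ (8/12) = 0.54%.

+0.54%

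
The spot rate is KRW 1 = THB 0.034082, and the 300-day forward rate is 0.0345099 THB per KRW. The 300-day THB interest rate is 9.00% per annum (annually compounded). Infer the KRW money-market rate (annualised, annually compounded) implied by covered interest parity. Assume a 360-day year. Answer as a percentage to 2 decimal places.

7.38%

T = 300/360 years.
CIP gives F = S · g_THB/g_KRW, so g_THB/g_KRW = 0.0345099/0.034082 = 1.0125550.
The THB side grows by (1 + 0.0900)^(300/360) = 1.0744563.
That pins the KRW growth at 1.0611338.
Annualise: 1.0611338^(360/300) − 1 = 0.073802 = 7.38%.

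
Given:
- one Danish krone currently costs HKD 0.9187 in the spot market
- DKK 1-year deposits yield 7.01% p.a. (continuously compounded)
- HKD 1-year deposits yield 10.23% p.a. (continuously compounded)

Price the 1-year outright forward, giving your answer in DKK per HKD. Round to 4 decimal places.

1.0540

T = 1 year.
HKD accumulates by e^(0.1023×1) = 1.1077157.
DKK growth factor: e^(0.0701×1) = 1.0726154.
Forward (HKD per DKK) = 0.9187 × 1.1077157 / 1.0726154 = 0.9487636.
Invert for DKK per HKD: 1 / 0.9487636 = 1.0540.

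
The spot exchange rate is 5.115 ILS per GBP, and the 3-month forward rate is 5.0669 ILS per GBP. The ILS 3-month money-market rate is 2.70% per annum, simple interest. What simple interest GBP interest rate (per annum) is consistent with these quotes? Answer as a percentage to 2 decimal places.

T = 3/12 years.
F/S = 5.0669/5.115 = 0.9905963 = (growth of ILS) / (growth of GBP).
ILS growth factor: 1 + 0.0270×3/12 = 1.006750.
Hence g_GBP = 1.016307.
(1.016307 − 1)/T = 0.065228, i.e. 6.52%.

6.52%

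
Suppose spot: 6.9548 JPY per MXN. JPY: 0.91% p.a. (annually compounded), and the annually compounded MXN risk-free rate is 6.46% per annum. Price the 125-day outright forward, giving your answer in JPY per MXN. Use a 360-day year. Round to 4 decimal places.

6.8267

T = 125/360 years.
JPY growth factor: (1 + 0.0091)^(125/360) = 1.0031504.
MXN growth factor: (1 + 0.0646)^(125/360) = 1.0219738.
Forward (JPY per MXN) = 6.9548 × 1.0031504 / 1.0219738 = 6.826702.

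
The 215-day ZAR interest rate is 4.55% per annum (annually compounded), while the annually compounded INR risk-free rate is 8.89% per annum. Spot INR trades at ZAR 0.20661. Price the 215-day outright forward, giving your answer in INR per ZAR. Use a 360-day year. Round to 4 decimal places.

T = 215/360 years.
ZAR accumulates by (1 + 0.0455)^(215/360) = 1.0269298.
INR growth factor: (1 + 0.0889)^(215/360) = 1.052180.
So F = 0.20661 × 1.0269298 / 1.052180 = 0.2016518 (ZAR/INR).
Quoted the other way: 1/0.2016518 = 4.9590 INR per ZAR.

4.9590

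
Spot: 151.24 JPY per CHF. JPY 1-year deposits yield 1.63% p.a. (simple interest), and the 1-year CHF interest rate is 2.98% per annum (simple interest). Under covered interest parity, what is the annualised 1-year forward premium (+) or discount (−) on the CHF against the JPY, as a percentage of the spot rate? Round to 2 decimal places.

T = 1 year.
F = S · g_JPY/g_CHF = 151.24 × 1.016300/1.029800 = 149.25734.
(F − S)/S ÷ T = (149.25734 − 151.24)/151.24/1 = -0.013109 → -1.31%.

-1.31%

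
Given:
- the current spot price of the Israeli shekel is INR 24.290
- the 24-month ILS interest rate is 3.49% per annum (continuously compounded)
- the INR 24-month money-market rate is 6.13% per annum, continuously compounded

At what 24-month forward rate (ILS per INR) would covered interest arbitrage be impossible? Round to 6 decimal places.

0.039052

T = 2 years.
INR accumulates by e^(0.0613×2) = 1.1304322.
ILS growth factor: e^(0.0349×2) = 1.0722937.
CIP: F = S · (grow INR)/(grow ILS) = 24.29 × 1.1304322/1.0722937 = 25.60698 INR per ILS.
Invert for ILS per INR: 1 / 25.60698 = 0.039052.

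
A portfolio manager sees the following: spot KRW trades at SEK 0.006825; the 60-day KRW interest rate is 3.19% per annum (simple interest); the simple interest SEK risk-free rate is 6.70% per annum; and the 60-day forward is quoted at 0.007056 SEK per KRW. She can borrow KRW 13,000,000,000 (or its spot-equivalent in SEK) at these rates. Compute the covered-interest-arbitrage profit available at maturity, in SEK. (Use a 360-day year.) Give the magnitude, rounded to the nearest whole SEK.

SEK 2,499,925

T = 60/360 years.
Keep in KRW, deliver into the forward: 13,000,000,000·1.0053166667·0.007056 = SEK 92,215,687.20.
Swap to SEK now, deposit: 13,000,000,000·0.006825·1.0111666667 = SEK 89,715,762.50.
The quoted forward overvalues KRW, so borrow SEK, buy KRW at spot, deposit the KRW at 3.19%, and sell the proceeds forward at 0.007056.
The gap between the two covered legs is SEK 2,499,925.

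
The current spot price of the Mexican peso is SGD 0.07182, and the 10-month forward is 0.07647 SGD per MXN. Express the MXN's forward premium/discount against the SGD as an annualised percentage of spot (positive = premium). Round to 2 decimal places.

T = 10/12 years.
(F − S)/S = (0.07647 − 0.07182)/0.07182 = 0.0647452.
Annualise by dividing by T: 0.0647452 / (10/12) = 0.077694 → 7.77%.

+7.77%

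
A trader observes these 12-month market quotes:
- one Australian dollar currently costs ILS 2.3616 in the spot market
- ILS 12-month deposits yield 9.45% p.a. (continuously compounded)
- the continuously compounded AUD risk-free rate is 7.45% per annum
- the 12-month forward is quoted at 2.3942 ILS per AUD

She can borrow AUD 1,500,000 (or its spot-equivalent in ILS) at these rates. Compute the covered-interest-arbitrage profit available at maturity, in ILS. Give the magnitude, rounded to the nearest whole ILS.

T = 1 year.
Invest the AUD and cover forward: 1,500,000 × 1.077345344 × 2.3942 = ILS 3,869,070.33.
Convert at spot and invest in ILS: 1,500,000 × 2.3616 × 1.099109163 = ILS 3,893,484.30.
The quoted forward undervalues AUD, so borrow AUD, convert to ILS at spot, deposit the ILS at 9.45%, and buy AUD forward at 2.3942 to cover the loan.
Profit = 3,893,484.30 − 3,869,070.33 = ILS 24,414.

ILS 24,414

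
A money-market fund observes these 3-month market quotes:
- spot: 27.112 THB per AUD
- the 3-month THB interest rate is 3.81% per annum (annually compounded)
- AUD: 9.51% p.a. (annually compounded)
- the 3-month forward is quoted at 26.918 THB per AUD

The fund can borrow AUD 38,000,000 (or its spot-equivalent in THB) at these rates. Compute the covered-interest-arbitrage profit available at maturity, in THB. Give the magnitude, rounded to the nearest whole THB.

THB 6,448,945

T = 3/12 years.
Route A — deposit AUD, sell forward: 38,000,000 × 1.022971288737 × 26.918 = THB 1,046,380,963.71.
Route B — convert at spot, deposit THB: 38,000,000 × 27.112 × 1.009391859101 = THB 1,039,932,019.19.
The quoted forward overvalues AUD, so borrow THB, buy AUD at spot, deposit the AUD at 9.51%, and sell the proceeds forward at 26.918.
Arbitrage profit = |1,046,380,963.71 − 1,039,932,019.19| = THB 6,448,945.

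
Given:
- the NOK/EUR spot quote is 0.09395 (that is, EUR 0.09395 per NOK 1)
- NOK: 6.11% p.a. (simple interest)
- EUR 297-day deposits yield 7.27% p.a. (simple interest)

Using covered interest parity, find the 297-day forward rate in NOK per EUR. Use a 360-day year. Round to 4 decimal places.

T = 297/360 years.
EUR accumulates by 1 + 0.0727×297/360 = 1.0599775.
Growth of 1 NOK over T: 1 + 0.0611×297/360 = 1.0504075.
So F = 0.09395 × 1.0599775 / 1.0504075 = 0.094805955 (EUR/NOK).
Quoted the other way: 1/0.094805955 = 10.5479 NOK per EUR.

10.5479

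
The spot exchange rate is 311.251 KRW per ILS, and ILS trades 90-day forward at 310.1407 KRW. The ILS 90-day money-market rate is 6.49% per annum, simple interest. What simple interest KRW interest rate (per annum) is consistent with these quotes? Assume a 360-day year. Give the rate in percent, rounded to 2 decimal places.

T = 90/360 years.
F/S = 310.1407/311.251 = 0.9964328 = (growth of KRW) / (growth of ILS).
ILS growth factor: 1 + 0.0649×90/360 = 1.016225.
That pins the KRW growth at 1.0125999.
r = (1.0125999 − 1)/(90/360) = 0.050400 → 5.04%.

5.04%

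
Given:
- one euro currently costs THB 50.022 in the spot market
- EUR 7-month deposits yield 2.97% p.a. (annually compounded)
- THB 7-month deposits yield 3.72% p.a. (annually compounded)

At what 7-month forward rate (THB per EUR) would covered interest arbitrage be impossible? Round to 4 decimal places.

50.2342

T = 7/12 years.
THB growth factor: (1 + 0.0372)^(7/12) = 1.02153471.
Growth of 1 EUR over T: (1 + 0.0297)^(7/12) = 1.01721928.
CIP: F = S · (grow THB)/(grow EUR) = 50.022 × 1.02153471/1.01721928 = 50.234212 THB per EUR.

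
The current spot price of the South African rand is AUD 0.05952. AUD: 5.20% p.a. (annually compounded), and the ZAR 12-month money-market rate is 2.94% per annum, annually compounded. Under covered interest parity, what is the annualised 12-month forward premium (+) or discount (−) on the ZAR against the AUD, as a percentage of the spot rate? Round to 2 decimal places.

+2.20%

T = 1 year.
F = S · g_AUD/g_ZAR = 0.05952 × 1.052000/1.029400 = 0.06082673.
Annualised premium = (F − S)/S × (1/T) = (0.06082673 − 0.05952)/0.05952 ÷ 1 = 2.20%.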